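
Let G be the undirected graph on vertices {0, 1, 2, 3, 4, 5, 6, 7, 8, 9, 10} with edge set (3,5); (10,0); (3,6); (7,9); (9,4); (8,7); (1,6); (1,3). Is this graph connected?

No

Component: {2}
Component: {0, 10}
Component: {1, 3, 5, 6}
Component: {4, 7, 8, 9}
There are 4 separate components, so the graph is not connected.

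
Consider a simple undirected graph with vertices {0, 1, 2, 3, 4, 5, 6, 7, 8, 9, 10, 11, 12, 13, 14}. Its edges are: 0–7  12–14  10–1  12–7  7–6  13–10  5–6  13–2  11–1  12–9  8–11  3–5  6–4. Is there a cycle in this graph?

No

The graph has 15 vertices, 13 edges, and 2 connected components.
A forest on 15 vertices with 2 components has exactly 13 edges, which matches — so no cycle.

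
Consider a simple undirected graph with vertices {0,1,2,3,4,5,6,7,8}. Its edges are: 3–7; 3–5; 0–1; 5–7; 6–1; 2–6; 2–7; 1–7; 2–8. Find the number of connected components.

2

Component: {4}
Component: {0, 1, 2, 3, 5, 6, 7, 8}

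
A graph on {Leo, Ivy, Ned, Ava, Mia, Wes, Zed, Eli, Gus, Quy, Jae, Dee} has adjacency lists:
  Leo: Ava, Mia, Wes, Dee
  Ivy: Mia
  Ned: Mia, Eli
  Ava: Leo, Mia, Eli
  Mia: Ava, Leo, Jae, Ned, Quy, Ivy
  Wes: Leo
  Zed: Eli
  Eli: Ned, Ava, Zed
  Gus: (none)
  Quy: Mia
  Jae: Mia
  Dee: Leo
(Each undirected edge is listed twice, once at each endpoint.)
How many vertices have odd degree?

8

Degrees: Leo:4, Ivy:1, Ned:2, Ava:3, Mia:6, Wes:1, Zed:1, Eli:3, Gus:0, Quy:1, Jae:1, Dee:1
Odd-degree vertices: Ivy, Ava, Wes, Zed, Eli, Quy, Jae, Dee.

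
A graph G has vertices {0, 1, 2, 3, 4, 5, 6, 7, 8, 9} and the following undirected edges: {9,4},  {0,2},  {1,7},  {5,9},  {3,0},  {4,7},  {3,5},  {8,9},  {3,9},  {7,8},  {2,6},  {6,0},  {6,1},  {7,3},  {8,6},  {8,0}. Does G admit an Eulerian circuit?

Yes

Degrees: 0:4, 1:2, 2:2, 3:4, 4:2, 5:2, 6:4, 7:4, 8:4, 9:4
All degrees are even and the non-isolated vertices are connected — an Eulerian circuit exists.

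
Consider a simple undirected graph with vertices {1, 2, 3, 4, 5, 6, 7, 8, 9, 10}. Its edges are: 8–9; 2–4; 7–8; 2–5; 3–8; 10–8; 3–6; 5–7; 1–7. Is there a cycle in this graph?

No

The graph has 10 vertices, 9 edges, and 1 connected component.
Since 9 = 10 - 1, the graph is a forest and contains no cycle.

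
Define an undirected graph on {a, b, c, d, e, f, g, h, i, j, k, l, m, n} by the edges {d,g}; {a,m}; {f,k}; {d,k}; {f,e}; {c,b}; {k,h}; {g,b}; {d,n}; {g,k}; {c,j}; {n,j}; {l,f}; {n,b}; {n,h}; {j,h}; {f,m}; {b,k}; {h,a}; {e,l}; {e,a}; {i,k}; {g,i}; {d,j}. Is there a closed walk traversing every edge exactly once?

No

Degrees: a:3, b:4, c:2, d:4, e:3, f:4, g:4, h:4, i:2, j:4, k:6, l:2, m:2, n:4
a, e have odd degree; an Eulerian circuit needs every degree to be even, so none exists.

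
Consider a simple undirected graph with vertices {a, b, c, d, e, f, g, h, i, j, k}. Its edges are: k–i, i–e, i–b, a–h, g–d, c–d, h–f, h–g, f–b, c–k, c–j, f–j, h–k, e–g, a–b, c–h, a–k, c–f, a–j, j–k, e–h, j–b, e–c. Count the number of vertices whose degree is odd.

Degrees: a:4, b:4, c:6, d:2, e:4, f:4, g:3, h:6, i:3, j:5, k:5
Odd-degree vertices: g, i, j, k.

4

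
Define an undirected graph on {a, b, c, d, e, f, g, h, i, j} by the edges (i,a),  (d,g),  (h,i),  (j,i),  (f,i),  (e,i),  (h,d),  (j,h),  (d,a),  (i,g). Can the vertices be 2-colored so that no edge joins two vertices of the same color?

The cycle i-h-j-i has length 3, which is odd, so the graph is not bipartite.

No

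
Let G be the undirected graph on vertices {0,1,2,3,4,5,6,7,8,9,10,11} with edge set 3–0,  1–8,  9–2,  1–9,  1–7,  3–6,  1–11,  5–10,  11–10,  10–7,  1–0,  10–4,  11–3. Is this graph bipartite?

Partition the vertices as {1, 2, 3, 10} vs {0, 4, 5, 6, 7, 8, 9, 11}. Each listed edge has one endpoint in each part, so the graph is bipartite.

Yes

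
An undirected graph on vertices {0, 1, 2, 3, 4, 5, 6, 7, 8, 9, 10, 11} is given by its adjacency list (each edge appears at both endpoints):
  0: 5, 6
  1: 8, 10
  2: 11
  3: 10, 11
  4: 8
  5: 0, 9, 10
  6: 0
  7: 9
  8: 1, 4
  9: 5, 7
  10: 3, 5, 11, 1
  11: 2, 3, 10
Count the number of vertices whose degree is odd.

6

Degrees: 0:2, 1:2, 2:1, 3:2, 4:1, 5:3, 6:1, 7:1, 8:2, 9:2, 10:4, 11:3
Odd-degree vertices: 2, 4, 5, 6, 7, 11.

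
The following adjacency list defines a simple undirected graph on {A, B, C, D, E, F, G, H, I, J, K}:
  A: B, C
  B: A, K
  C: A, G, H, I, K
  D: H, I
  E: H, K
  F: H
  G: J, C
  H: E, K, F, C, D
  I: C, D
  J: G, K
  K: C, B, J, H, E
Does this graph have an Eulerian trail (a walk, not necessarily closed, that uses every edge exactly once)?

Degrees: A:2, B:2, C:5, D:2, E:2, F:1, G:2, H:5, I:2, J:2, K:5
Odd-degree vertices: C, F, H, K (4 total).
An Eulerian trail requires 0 or 2 odd-degree vertices; here there are 4.

No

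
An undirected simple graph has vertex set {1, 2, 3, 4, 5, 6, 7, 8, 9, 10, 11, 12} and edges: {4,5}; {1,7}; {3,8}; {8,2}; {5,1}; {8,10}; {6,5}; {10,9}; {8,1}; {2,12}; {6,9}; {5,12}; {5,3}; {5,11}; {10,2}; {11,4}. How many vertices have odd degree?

4

Degrees: 1:3, 2:3, 3:2, 4:2, 5:6, 6:2, 7:1, 8:4, 9:2, 10:3, 11:2, 12:2
Odd-degree vertices: 1, 2, 7, 10.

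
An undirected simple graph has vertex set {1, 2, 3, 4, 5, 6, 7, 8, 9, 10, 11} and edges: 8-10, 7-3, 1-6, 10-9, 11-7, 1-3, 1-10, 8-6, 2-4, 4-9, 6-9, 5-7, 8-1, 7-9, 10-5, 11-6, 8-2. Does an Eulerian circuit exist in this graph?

Yes

Degrees: 1:4, 2:2, 3:2, 4:2, 5:2, 6:4, 7:4, 8:4, 9:4, 10:4, 11:2
All degrees are even and the non-isolated vertices are connected — an Eulerian circuit exists.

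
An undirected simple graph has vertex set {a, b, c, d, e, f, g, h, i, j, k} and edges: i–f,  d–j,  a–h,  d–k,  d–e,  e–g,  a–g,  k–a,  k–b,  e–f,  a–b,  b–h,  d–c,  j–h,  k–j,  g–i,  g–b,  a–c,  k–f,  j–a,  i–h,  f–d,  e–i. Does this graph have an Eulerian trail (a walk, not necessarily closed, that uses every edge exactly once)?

Degrees: a:6, b:4, c:2, d:5, e:4, f:4, g:4, h:4, i:4, j:4, k:5
Odd-degree vertices: d, k (2 total).
The non-isolated vertices are connected and exactly 2 have odd degree, so an Eulerian trail exists (from d to k).

Yes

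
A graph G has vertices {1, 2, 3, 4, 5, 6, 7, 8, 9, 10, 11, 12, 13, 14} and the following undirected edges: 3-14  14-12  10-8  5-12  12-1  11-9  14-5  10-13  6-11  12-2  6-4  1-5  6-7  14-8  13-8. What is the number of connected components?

2

Component: {4, 6, 7, 9, 11}
Component: {1, 2, 3, 5, 8, 10, 12, 13, 14}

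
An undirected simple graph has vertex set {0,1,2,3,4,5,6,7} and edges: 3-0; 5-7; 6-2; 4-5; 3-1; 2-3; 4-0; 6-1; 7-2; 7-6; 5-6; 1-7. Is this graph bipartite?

No

1-6-7-1 is an odd cycle (length 3), and a bipartite graph can contain only even cycles.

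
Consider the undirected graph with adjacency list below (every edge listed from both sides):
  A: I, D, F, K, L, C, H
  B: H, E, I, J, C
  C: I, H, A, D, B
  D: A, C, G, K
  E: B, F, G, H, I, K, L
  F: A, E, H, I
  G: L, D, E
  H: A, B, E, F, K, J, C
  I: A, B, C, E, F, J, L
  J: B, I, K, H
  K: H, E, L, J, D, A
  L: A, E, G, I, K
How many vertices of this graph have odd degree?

Degrees: A:7, B:5, C:5, D:4, E:7, F:4, G:3, H:7, I:7, J:4, K:6, L:5
Odd-degree vertices: A, B, C, E, G, H, I, L.

8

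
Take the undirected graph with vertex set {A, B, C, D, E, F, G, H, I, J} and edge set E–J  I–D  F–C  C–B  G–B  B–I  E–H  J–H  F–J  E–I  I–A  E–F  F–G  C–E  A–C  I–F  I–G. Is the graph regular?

Degrees: A:2, B:3, C:4, D:1, E:5, F:5, G:3, H:2, I:6, J:3
Vertex D has degree 1 while I has degree 6, so the graph is not regular.

No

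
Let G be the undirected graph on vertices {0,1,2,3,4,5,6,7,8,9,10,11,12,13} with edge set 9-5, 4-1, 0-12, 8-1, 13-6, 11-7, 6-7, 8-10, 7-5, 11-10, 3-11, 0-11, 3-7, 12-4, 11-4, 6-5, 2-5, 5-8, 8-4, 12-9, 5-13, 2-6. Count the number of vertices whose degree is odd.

Degrees: 0:2, 1:2, 2:2, 3:2, 4:4, 5:6, 6:4, 7:4, 8:4, 9:2, 10:2, 11:5, 12:3, 13:2
Odd-degree vertices: 11, 12.

2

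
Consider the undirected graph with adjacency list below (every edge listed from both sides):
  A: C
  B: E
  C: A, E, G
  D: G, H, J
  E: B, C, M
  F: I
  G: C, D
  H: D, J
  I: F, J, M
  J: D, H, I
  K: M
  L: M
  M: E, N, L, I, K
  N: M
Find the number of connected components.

Component: {A, B, C, D, E, F, G, H, I, J, K, L, M, N}

1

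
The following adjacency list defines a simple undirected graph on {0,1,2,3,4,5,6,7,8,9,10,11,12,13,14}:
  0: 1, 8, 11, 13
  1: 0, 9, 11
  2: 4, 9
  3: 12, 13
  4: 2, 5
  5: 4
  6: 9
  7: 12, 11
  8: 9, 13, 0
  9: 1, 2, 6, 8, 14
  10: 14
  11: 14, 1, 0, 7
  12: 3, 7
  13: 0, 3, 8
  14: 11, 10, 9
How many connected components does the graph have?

Component: {0, 1, 2, 3, 4, 5, 6, 7, 8, 9, 10, 11, 12, 13, 14}

1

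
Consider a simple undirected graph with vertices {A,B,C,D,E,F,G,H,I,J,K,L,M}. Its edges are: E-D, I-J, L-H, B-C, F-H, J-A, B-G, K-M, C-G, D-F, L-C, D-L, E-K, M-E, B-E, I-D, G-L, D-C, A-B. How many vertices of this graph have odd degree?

Degrees: A:2, B:4, C:4, D:5, E:4, F:2, G:3, H:2, I:2, J:2, K:2, L:4, M:2
Odd-degree vertices: D, G.

2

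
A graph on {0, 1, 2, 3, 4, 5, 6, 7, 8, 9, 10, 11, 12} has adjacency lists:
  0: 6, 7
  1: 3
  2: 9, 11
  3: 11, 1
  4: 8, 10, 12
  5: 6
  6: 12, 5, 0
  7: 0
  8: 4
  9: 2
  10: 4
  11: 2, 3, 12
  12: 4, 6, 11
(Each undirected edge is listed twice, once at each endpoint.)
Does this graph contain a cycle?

No

The graph has 13 vertices, 12 edges, and 1 connected component.
Since 12 = 13 - 1, the graph is a forest and contains no cycle.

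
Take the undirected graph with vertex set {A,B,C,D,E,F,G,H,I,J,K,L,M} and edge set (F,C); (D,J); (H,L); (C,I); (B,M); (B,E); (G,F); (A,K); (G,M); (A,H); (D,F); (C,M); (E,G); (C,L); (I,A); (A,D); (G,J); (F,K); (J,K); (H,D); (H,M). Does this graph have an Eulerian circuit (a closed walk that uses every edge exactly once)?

Degrees: A:4, B:2, C:4, D:4, E:2, F:4, G:4, H:4, I:2, J:3, K:3, L:2, M:4
J, K have odd degree; an Eulerian circuit needs every degree to be even, so none exists.

No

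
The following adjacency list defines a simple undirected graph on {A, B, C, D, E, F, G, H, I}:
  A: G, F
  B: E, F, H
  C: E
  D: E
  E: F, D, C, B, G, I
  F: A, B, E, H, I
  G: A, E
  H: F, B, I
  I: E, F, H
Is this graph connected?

A breadth-first search from A visits A, F, G, E, B, I, H, C, D — all 9 vertices — so the graph is connected.

Yes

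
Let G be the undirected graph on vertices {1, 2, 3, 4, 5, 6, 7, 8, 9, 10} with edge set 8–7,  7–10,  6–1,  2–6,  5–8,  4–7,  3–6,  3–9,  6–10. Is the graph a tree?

|V| = 10, |E| = 9.
Connected and |E| = |V| - 1, which characterizes a tree.

Yes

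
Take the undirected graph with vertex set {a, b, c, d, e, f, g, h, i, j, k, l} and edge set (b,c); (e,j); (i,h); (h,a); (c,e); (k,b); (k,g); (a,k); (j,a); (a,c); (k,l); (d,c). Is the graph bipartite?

Partition the vertices as {c, f, h, j, k} vs {a, b, d, e, g, i, l}. Each listed edge has one endpoint in each part, so the graph is bipartite.

Yes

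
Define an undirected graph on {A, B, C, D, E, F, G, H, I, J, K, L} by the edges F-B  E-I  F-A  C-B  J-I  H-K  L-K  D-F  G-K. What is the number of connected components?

Component: {E, I, J}
Component: {G, H, K, L}
Component: {A, B, C, D, F}

3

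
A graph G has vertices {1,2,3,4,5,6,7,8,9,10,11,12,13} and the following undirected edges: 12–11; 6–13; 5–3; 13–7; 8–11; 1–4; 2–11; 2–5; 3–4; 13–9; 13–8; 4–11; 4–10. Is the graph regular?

Degrees: 1:1, 2:2, 3:2, 4:4, 5:2, 6:1, 7:1, 8:2, 9:1, 10:1, 11:4, 12:1, 13:4
Vertex 1 has degree 1 while 4 has degree 4, so the graph is not regular.

No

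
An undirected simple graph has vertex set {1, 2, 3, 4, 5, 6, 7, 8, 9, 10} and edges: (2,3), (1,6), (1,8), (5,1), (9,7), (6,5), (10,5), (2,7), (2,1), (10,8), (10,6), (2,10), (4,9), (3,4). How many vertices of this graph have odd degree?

2

Degrees: 1:4, 2:4, 3:2, 4:2, 5:3, 6:3, 7:2, 8:2, 9:2, 10:4
Odd-degree vertices: 5, 6.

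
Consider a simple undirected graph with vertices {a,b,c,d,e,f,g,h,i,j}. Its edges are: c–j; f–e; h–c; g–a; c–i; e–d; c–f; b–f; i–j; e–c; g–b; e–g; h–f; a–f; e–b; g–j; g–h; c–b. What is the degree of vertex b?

4

Neighbors of b: c, e, f, g.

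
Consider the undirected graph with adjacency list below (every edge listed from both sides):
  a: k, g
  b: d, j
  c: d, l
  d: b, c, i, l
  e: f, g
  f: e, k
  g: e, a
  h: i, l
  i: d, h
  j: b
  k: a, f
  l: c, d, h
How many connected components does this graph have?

Component: {a, e, f, g, k}
Component: {b, c, d, h, i, j, l}

2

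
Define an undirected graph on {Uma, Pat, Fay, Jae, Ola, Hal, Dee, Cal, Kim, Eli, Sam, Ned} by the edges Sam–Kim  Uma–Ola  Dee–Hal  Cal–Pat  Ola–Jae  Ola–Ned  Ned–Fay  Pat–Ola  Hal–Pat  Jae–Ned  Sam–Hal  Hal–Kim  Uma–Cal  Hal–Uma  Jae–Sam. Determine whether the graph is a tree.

|V| = 12, |E| = 15.
It splits into 2 components, so it cannot be a tree.

No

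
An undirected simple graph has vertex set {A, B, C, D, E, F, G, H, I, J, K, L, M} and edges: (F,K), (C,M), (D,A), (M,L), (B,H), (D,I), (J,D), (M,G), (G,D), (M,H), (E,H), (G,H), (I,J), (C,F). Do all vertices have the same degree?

Degrees: A:1, B:1, C:2, D:4, E:1, F:2, G:3, H:4, I:2, J:2, K:1, L:1, M:4
Vertex A has degree 1 while D has degree 4, so the graph is not regular.

No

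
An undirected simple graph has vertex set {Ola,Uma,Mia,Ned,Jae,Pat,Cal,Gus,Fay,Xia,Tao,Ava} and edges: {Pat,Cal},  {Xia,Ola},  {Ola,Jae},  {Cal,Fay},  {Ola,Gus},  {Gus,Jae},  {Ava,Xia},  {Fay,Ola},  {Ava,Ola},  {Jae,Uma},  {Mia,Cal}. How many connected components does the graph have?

3

Component: {Ned}
Component: {Tao}
Component: {Ola, Uma, Mia, Jae, Pat, Cal, Gus, Fay, Xia, Ava}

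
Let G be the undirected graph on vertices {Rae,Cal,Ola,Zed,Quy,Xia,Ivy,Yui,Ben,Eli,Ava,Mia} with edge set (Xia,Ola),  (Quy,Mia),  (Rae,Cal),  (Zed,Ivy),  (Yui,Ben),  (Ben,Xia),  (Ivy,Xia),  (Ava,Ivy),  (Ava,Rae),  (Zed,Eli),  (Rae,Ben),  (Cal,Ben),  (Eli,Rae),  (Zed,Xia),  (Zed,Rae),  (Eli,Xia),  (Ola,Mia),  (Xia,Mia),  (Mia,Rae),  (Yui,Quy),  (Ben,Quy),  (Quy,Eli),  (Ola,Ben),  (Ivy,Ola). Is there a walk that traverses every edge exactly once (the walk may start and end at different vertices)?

Yes

Degrees: Rae:6, Cal:2, Ola:4, Zed:4, Quy:4, Xia:6, Ivy:4, Yui:2, Ben:6, Eli:4, Ava:2, Mia:4
Odd-degree vertices: none (0 total).
With 0 odd-degree vertices and all edges in one connected piece, an Eulerian trail exists.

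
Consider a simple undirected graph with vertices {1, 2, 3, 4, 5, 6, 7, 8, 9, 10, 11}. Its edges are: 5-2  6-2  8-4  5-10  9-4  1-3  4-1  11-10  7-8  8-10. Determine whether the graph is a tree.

Yes

|V| = 11, |E| = 10.
Connected and |E| = |V| - 1, which characterizes a tree.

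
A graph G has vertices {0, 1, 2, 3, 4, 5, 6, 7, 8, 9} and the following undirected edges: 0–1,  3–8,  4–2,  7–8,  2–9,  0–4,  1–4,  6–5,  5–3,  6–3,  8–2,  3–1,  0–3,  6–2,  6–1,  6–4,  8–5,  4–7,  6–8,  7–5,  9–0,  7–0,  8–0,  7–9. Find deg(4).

Neighbors of 4: 0, 1, 2, 6, 7.

5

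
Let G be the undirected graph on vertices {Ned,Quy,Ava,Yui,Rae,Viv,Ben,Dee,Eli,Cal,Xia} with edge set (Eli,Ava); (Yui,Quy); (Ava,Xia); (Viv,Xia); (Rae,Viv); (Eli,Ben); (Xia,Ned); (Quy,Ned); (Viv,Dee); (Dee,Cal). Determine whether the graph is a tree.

Yes

The graph has 11 vertices and 10 edges.
Connected and |E| = |V| - 1, which characterizes a tree.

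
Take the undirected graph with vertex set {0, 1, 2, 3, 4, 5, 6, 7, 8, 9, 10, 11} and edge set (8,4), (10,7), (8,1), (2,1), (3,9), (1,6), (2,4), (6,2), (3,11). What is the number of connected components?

5

Component: {0}
Component: {5}
Component: {7, 10}
Component: {3, 9, 11}
Component: {1, 2, 4, 6, 8}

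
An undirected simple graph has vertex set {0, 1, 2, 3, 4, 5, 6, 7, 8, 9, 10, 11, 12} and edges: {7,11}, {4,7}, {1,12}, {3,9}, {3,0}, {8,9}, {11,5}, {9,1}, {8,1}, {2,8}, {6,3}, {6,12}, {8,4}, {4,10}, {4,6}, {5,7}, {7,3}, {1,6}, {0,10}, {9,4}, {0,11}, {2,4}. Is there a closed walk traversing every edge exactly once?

No

Degrees: 0:3, 1:4, 2:2, 3:4, 4:6, 5:2, 6:4, 7:4, 8:4, 9:4, 10:2, 11:3, 12:2
Vertices with odd degree: 0, 11. An Eulerian circuit requires all degrees even.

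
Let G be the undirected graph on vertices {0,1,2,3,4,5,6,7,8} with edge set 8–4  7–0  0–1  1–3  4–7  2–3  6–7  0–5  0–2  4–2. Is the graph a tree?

The graph has 9 vertices and 10 edges.
A tree on 9 vertices has exactly 8 edges; this graph has 10, so it contains a cycle and is not a tree.

No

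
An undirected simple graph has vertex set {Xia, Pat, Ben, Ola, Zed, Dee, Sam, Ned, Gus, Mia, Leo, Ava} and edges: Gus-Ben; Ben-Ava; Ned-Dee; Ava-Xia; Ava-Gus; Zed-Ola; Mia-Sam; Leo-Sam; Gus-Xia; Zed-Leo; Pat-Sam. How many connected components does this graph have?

Component: {Dee, Ned}
Component: {Xia, Ben, Gus, Ava}
Component: {Pat, Ola, Zed, Sam, Mia, Leo}

3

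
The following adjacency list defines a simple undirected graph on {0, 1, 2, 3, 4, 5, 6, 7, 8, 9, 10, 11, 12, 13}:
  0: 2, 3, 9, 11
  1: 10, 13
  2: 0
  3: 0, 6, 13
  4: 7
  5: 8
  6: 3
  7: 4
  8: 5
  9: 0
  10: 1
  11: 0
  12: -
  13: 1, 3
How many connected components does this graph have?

Component: {12}
Component: {4, 7}
Component: {5, 8}
Component: {0, 1, 2, 3, 6, 9, 10, 11, 13}

4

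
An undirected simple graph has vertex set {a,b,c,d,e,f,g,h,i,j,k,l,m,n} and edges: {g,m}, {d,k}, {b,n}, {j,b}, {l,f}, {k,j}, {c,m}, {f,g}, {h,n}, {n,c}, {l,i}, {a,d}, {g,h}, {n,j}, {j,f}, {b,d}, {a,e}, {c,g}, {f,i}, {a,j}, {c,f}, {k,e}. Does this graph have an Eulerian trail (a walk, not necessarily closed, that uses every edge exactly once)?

Degrees: a:3, b:3, c:4, d:3, e:2, f:5, g:4, h:2, i:2, j:5, k:3, l:2, m:2, n:4
Odd-degree vertices: a, b, d, f, j, k (6 total).
With 6 odd-degree vertices (more than two), no single trail can use every edge.

No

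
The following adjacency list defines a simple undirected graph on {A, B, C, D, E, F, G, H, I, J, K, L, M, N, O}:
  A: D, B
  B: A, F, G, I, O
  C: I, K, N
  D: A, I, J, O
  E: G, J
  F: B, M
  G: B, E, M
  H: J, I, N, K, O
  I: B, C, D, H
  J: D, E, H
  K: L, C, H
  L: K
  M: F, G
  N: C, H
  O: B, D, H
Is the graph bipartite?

Yes

Partition the vertices as {B, C, D, E, H, L, M} vs {A, F, G, I, J, K, N, O}. Each listed edge has one endpoint in each part, so the graph is bipartite.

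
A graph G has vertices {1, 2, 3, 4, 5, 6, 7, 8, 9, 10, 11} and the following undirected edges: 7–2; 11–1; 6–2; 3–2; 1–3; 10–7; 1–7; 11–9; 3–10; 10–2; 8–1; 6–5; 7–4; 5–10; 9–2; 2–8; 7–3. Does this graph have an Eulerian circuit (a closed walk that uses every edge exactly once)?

Degrees: 1:4, 2:6, 3:4, 4:1, 5:2, 6:2, 7:5, 8:2, 9:2, 10:4, 11:2
4, 7 have odd degree; an Eulerian circuit needs every degree to be even, so none exists.

No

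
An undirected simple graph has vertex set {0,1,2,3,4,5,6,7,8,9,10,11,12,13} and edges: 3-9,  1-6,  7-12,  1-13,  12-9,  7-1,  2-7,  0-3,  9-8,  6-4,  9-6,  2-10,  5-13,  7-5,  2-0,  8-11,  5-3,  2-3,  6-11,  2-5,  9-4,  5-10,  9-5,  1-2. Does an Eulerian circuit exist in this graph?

Yes

Degrees: 0:2, 1:4, 2:6, 3:4, 4:2, 5:6, 6:4, 7:4, 8:2, 9:6, 10:2, 11:2, 12:2, 13:2
All degrees are even and the non-isolated vertices are connected — an Eulerian circuit exists.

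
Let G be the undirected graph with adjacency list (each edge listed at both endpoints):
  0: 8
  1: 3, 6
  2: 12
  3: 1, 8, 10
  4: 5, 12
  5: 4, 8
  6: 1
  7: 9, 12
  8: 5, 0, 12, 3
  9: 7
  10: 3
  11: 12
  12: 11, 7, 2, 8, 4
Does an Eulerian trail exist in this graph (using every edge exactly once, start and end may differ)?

Degrees: 0:1, 1:2, 2:1, 3:3, 4:2, 5:2, 6:1, 7:2, 8:4, 9:1, 10:1, 11:1, 12:5
Odd-degree vertices: 0, 2, 3, 6, 9, 10, 11, 12 (8 total).
An Eulerian trail requires 0 or 2 odd-degree vertices; here there are 8.

No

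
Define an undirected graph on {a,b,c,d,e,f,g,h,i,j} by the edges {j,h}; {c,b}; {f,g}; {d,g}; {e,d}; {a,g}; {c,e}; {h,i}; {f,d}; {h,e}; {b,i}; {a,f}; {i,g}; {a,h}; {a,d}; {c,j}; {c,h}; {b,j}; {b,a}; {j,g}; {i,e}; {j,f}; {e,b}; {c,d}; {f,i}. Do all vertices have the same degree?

Degrees: a:5, b:5, c:5, d:5, e:5, f:5, g:5, h:5, i:5, j:5
Every vertex has degree 5, so the graph is 5-regular.

Yes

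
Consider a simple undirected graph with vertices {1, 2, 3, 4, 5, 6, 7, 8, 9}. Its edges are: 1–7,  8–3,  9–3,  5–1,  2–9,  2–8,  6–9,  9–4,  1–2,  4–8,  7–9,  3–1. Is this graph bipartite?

Color {2, 3, 4, 5, 6, 7} black and {1, 8, 9} white. No edge joins two same-colored vertices, so the graph is bipartite.

Yes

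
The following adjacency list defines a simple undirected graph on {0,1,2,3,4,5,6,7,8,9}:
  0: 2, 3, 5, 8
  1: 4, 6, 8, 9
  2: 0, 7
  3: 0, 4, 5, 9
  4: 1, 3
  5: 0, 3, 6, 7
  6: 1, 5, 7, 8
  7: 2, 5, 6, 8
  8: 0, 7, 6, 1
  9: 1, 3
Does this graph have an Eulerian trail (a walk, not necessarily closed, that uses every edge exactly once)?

Degrees: 0:4, 1:4, 2:2, 3:4, 4:2, 5:4, 6:4, 7:4, 8:4, 9:2
Odd-degree vertices: none (0 total).
With 0 odd-degree vertices and all edges in one connected piece, an Eulerian trail exists.

Yes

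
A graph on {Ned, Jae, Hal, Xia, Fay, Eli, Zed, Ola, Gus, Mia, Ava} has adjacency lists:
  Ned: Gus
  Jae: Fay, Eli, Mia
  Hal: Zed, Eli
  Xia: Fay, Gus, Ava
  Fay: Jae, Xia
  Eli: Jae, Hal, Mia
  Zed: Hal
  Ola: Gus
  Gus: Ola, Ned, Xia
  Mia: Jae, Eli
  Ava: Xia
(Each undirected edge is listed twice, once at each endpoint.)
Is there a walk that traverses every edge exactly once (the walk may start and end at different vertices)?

No

Degrees: Ned:1, Jae:3, Hal:2, Xia:3, Fay:2, Eli:3, Zed:1, Ola:1, Gus:3, Mia:2, Ava:1
Odd-degree vertices: Ned, Jae, Xia, Eli, Zed, Ola, Gus, Ava (8 total).
An Eulerian trail requires 0 or 2 odd-degree vertices; here there are 8.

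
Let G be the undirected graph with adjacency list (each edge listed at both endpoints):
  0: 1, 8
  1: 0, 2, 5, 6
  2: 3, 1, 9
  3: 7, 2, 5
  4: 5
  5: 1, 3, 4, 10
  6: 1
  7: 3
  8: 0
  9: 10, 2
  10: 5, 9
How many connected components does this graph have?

1

Component: {0, 1, 2, 3, 4, 5, 6, 7, 8, 9, 10}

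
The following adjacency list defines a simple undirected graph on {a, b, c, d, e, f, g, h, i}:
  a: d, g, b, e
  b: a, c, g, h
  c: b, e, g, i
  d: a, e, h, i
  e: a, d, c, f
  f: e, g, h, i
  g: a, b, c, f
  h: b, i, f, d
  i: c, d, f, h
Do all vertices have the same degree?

Degrees: a:4, b:4, c:4, d:4, e:4, f:4, g:4, h:4, i:4
Every vertex has degree 4, so the graph is 4-regular.

Yes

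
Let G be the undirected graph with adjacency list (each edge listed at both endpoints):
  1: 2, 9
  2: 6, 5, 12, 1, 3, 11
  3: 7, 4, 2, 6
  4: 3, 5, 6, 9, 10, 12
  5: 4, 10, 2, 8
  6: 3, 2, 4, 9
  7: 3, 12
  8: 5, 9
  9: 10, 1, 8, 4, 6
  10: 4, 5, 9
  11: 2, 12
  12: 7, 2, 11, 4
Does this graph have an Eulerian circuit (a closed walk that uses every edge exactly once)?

Degrees: 1:2, 2:6, 3:4, 4:6, 5:4, 6:4, 7:2, 8:2, 9:5, 10:3, 11:2, 12:4
9, 10 have odd degree; an Eulerian circuit needs every degree to be even, so none exists.

No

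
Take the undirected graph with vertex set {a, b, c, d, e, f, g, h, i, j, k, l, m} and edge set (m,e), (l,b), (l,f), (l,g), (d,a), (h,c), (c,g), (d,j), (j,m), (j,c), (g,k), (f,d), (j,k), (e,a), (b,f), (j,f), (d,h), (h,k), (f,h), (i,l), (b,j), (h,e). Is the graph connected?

Yes

A breadth-first search from a visits a, d, e, f, h, j, m, l, b, k, c, g, i — all 13 vertices — so the graph is connected.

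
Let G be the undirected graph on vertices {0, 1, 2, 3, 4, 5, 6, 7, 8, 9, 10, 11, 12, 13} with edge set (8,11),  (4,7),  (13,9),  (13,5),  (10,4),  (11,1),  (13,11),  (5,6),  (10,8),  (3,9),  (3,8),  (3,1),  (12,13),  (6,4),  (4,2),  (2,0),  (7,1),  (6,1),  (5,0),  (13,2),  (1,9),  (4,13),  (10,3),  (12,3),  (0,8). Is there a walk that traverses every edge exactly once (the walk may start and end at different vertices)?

No

Degrees: 0:3, 1:5, 2:3, 3:5, 4:5, 5:3, 6:3, 7:2, 8:4, 9:3, 10:3, 11:3, 12:2, 13:6
Odd-degree vertices: 0, 1, 2, 3, 4, 5, 6, 9, 10, 11 (10 total).
An Eulerian trail requires 0 or 2 odd-degree vertices; here there are 10.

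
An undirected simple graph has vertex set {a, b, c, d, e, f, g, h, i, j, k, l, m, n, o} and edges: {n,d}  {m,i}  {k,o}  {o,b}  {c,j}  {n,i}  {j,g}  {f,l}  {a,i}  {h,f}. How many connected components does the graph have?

Component: {e}
Component: {b, k, o}
Component: {c, g, j}
Component: {f, h, l}
Component: {a, d, i, m, n}

5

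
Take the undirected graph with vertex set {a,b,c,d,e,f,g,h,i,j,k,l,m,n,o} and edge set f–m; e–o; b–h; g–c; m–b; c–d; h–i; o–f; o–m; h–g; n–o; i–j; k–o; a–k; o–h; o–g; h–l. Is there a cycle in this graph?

The graph has 15 vertices, 17 edges, and 1 connected component.
Since 17 > 15 - 1, a cycle must exist; for instance o-h-g-o.

Yes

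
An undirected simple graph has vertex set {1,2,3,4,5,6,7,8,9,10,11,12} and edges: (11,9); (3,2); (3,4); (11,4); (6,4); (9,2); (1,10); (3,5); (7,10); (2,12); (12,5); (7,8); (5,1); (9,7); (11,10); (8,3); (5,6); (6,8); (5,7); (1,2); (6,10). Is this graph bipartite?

The cycle 2-9-11-10-1-2 has length 5, which is odd, so the graph is not bipartite.

No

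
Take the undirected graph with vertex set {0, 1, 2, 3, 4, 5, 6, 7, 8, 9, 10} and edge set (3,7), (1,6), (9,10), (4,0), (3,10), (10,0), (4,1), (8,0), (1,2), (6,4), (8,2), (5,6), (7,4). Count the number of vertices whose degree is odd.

Degrees: 0:3, 1:3, 2:2, 3:2, 4:4, 5:1, 6:3, 7:2, 8:2, 9:1, 10:3
Odd-degree vertices: 0, 1, 5, 6, 9, 10.

6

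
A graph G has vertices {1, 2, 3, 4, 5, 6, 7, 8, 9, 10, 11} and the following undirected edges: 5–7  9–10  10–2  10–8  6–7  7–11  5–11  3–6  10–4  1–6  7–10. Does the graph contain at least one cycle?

Yes

|V| = 11, |E| = 11, number of components = 1.
One cycle is 7-5-11-7.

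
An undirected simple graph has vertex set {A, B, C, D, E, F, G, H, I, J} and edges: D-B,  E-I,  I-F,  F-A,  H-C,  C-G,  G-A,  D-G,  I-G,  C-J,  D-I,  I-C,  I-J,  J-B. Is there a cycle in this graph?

Yes

|V| = 10, |E| = 14, number of components = 1.
One cycle is I-C-J-B-D-I.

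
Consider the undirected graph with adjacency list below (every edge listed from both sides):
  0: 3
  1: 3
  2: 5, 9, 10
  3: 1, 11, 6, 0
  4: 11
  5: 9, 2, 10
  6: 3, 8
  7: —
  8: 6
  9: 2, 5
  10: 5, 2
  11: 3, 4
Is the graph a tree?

The graph has 12 vertices and 11 edges.
It splits into 3 components, so it cannot be a tree.

No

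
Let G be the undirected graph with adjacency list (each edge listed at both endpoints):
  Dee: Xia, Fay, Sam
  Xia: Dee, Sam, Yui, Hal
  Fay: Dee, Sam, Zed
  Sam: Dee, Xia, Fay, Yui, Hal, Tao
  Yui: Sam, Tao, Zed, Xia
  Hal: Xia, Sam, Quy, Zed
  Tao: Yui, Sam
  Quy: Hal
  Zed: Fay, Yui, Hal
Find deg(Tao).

Neighbors of Tao: Sam, Yui.

2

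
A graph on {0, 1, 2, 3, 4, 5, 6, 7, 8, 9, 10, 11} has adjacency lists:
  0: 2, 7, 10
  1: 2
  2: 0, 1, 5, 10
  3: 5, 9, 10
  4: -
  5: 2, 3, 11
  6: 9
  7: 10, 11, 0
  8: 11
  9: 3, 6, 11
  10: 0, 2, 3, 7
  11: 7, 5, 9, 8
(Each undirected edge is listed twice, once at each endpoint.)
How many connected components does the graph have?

Component: {4}
Component: {0, 1, 2, 3, 5, 6, 7, 8, 9, 10, 11}

2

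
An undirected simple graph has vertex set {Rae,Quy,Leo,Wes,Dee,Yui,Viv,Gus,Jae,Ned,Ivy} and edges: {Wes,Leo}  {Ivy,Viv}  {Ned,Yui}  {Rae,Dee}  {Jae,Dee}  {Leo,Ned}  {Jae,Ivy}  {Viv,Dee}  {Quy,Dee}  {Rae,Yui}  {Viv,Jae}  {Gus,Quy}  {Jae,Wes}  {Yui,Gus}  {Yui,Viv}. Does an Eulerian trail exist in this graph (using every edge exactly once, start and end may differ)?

Yes

Degrees: Rae:2, Quy:2, Leo:2, Wes:2, Dee:4, Yui:4, Viv:4, Gus:2, Jae:4, Ned:2, Ivy:2
Odd-degree vertices: none (0 total).
With 0 odd-degree vertices and all edges in one connected piece, an Eulerian trail exists.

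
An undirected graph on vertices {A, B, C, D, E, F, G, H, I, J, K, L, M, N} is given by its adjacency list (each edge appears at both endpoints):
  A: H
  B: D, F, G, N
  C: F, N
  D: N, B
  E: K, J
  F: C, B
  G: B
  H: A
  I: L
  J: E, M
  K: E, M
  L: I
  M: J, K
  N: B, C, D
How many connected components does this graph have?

Component: {A, H}
Component: {I, L}
Component: {E, J, K, M}
Component: {B, C, D, F, G, N}

4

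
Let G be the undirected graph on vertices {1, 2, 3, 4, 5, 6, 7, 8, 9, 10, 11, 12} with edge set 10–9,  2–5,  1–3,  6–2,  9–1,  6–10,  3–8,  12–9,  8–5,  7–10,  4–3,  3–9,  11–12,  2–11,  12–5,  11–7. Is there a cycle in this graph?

|V| = 12, |E| = 16, number of components = 1.
One cycle is 1-9-10-6-2-5-8-3-1.

Yes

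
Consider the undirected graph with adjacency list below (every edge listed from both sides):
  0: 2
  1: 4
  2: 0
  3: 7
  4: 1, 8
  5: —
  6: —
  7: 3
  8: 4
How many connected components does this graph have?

Component: {5}
Component: {6}
Component: {0, 2}
Component: {3, 7}
Component: {1, 4, 8}

5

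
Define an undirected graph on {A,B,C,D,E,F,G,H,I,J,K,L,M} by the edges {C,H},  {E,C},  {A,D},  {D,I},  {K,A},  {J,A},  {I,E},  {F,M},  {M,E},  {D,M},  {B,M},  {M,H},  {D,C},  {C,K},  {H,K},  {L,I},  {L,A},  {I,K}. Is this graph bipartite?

No

H-K-A-D-M-H is an odd cycle (length 5), and a bipartite graph can contain only even cycles.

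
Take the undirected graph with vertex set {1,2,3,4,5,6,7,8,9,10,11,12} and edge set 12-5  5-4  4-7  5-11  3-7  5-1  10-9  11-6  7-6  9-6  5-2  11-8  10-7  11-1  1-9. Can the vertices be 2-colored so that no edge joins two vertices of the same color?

The cycle 1-11-5-1 has length 3, which is odd, so the graph is not bipartite.

No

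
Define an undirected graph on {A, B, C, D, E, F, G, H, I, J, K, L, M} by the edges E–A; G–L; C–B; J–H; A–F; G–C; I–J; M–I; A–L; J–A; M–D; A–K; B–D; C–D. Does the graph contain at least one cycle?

Yes

|V| = 13, |E| = 14, number of components = 1.
Since 14 > 13 - 1, a cycle must exist; for instance C-D-B-C.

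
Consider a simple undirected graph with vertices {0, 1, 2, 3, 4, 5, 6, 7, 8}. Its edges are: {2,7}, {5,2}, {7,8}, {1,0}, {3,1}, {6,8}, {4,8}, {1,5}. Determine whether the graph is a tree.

The graph has 9 vertices and 8 edges.
Connected and |E| = |V| - 1, which characterizes a tree.

Yes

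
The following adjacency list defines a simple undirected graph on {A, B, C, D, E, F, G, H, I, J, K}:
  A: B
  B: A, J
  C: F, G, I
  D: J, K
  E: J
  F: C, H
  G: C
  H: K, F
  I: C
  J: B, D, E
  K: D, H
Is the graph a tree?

Yes

|V| = 11, |E| = 10.
It is connected with exactly 10 edges, hence acyclic — it is a tree.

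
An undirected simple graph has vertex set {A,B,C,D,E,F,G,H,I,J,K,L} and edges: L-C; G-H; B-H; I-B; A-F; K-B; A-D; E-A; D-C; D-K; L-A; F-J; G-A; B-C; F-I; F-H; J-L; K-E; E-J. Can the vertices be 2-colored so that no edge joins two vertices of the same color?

A valid 2-coloring puts {B, D, E, F, G, L} on one side and {A, C, H, I, J, K} on the other; every edge crosses between the two sides.

Yes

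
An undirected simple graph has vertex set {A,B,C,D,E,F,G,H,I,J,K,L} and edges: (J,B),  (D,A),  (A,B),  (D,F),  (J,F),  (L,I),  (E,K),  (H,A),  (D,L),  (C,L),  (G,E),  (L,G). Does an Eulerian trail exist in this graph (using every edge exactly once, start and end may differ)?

No

Degrees: A:3, B:2, C:1, D:3, E:2, F:2, G:2, H:1, I:1, J:2, K:1, L:4
Odd-degree vertices: A, C, D, H, I, K (6 total).
An Eulerian trail requires 0 or 2 odd-degree vertices; here there are 6.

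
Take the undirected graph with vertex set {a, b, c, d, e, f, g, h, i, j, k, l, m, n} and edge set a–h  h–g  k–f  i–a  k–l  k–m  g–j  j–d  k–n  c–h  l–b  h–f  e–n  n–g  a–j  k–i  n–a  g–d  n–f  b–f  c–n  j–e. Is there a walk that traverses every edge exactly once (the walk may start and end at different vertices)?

Yes

Degrees: a:4, b:2, c:2, d:2, e:2, f:4, g:4, h:4, i:2, j:4, k:5, l:2, m:1, n:6
Odd-degree vertices: k, m (2 total).
The non-isolated vertices are connected and exactly 2 have odd degree, so an Eulerian trail exists (from k to m).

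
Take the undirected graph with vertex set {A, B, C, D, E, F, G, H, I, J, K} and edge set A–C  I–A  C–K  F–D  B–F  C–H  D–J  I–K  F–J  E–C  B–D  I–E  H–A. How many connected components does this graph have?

3

Component: {G}
Component: {B, D, F, J}
Component: {A, C, E, H, I, K}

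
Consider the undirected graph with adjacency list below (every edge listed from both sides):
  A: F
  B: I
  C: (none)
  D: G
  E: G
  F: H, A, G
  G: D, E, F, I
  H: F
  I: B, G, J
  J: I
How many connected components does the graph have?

2

Component: {C}
Component: {A, B, D, E, F, G, H, I, J}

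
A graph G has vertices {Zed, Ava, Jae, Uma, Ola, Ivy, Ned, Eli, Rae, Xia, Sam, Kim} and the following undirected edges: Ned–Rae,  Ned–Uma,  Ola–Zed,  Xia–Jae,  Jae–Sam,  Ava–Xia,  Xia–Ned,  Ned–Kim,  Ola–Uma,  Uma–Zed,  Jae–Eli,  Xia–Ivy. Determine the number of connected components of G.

Component: {Zed, Ava, Jae, Uma, Ola, Ivy, Ned, Eli, Rae, Xia, Sam, Kim}

1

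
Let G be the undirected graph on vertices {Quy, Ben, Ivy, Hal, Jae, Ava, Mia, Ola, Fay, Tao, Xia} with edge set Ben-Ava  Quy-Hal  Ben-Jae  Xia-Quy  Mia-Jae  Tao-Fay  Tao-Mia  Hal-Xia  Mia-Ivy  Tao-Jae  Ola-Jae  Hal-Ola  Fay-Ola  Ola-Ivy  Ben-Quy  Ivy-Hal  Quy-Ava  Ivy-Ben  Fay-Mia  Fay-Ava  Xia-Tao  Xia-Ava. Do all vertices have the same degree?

Yes

Degrees: Quy:4, Ben:4, Ivy:4, Hal:4, Jae:4, Ava:4, Mia:4, Ola:4, Fay:4, Tao:4, Xia:4
Every vertex has degree 4, so the graph is 4-regular.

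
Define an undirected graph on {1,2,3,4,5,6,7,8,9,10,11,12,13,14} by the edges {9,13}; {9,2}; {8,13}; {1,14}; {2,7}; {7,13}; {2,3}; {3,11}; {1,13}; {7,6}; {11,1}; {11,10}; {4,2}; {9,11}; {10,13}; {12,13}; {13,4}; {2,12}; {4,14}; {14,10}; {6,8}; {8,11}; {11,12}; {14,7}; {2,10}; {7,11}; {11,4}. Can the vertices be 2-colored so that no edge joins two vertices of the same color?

Partition the vertices as {2, 5, 6, 11, 13, 14} vs {1, 3, 4, 7, 8, 9, 10, 12}. Each listed edge has one endpoint in each part, so the graph is bipartite.

Yes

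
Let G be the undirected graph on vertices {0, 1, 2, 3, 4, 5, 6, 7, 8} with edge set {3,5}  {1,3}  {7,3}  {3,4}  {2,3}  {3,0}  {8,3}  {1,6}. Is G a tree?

The graph has 9 vertices and 8 edges.
It is connected with exactly 8 edges, hence acyclic — it is a tree.

Yes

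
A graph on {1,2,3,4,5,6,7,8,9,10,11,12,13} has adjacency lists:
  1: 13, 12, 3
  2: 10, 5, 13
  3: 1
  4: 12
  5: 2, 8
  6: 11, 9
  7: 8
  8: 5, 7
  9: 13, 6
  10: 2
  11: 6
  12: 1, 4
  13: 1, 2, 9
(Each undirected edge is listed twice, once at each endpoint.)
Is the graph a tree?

The graph has 13 vertices and 12 edges.
It is connected with exactly 12 edges, hence acyclic — it is a tree.

Yes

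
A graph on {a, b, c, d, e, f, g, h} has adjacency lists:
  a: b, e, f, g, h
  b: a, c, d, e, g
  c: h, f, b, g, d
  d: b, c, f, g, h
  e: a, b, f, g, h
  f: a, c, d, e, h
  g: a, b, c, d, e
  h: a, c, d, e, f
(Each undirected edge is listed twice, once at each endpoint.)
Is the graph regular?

Yes

Degrees: a:5, b:5, c:5, d:5, e:5, f:5, g:5, h:5
Every vertex has degree 5, so the graph is 5-regular.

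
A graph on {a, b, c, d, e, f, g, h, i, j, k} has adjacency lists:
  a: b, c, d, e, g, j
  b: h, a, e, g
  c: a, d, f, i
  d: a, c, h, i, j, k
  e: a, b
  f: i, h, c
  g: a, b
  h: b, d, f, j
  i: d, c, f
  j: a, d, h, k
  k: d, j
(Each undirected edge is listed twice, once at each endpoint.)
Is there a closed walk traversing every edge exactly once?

No

Degrees: a:6, b:4, c:4, d:6, e:2, f:3, g:2, h:4, i:3, j:4, k:2
Vertices with odd degree: f, i. An Eulerian circuit requires all degrees even.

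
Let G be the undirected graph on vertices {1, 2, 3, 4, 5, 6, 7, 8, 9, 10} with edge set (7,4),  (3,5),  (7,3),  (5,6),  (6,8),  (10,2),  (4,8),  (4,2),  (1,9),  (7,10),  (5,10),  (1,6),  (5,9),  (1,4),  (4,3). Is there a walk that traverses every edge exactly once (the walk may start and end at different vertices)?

No

Degrees: 1:3, 2:2, 3:3, 4:5, 5:4, 6:3, 7:3, 8:2, 9:2, 10:3
Odd-degree vertices: 1, 3, 4, 6, 7, 10 (6 total).
With 6 odd-degree vertices (more than two), no single trail can use every edge.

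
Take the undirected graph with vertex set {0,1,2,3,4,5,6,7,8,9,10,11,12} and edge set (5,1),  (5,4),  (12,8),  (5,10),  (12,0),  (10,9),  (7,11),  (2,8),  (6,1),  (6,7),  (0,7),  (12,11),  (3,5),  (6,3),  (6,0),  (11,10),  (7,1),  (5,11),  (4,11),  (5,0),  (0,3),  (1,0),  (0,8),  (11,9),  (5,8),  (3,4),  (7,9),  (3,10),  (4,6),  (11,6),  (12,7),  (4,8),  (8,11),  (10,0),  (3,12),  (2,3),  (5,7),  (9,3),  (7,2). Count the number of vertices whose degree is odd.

Degrees: 0:8, 1:4, 2:3, 3:8, 4:5, 5:8, 6:6, 7:8, 8:6, 9:4, 10:5, 11:8, 12:5
Odd-degree vertices: 2, 4, 10, 12.

4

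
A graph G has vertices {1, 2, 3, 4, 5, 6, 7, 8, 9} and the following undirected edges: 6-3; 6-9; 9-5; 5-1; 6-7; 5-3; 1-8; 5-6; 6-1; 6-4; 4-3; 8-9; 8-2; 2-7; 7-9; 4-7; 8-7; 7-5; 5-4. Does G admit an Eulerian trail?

Degrees: 1:3, 2:2, 3:3, 4:4, 5:6, 6:6, 7:6, 8:4, 9:4
Odd-degree vertices: 1, 3 (2 total).
The non-isolated vertices are connected and exactly 2 have odd degree, so an Eulerian trail exists (from 1 to 3).

Yes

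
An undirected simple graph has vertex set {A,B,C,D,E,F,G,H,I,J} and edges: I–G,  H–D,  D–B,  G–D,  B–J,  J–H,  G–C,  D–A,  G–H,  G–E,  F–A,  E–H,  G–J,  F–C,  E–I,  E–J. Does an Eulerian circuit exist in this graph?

Degrees: A:2, B:2, C:2, D:4, E:4, F:2, G:6, H:4, I:2, J:4
All degrees are even and the non-isolated vertices are connected — an Eulerian circuit exists.

Yes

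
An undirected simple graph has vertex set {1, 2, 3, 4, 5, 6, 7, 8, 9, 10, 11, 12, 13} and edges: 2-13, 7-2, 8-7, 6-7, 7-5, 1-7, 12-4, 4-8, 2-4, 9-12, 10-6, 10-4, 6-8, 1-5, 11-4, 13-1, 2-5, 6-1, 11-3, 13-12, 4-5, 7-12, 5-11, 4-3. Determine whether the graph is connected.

Yes

A breadth-first search from 1 visits 1, 13, 6, 5, 7, 12, 2, 8, 10, 11, 4, 9, 3 — all 13 vertices — so the graph is connected.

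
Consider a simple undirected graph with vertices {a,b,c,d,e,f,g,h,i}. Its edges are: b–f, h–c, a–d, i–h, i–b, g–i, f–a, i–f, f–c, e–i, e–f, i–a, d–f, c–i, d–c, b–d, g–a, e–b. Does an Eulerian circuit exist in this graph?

Degrees: a:4, b:4, c:4, d:4, e:3, f:6, g:2, h:2, i:7
e, i have odd degree; an Eulerian circuit needs every degree to be even, so none exists.

No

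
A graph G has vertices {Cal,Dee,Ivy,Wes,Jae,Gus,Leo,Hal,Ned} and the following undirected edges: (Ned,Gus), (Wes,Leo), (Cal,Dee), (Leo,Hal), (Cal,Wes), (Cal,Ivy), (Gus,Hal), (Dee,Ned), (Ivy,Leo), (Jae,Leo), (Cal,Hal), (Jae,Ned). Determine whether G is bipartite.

The cycle Jae-Leo-Hal-Gus-Ned-Jae has length 5, which is odd, so the graph is not bipartite.

No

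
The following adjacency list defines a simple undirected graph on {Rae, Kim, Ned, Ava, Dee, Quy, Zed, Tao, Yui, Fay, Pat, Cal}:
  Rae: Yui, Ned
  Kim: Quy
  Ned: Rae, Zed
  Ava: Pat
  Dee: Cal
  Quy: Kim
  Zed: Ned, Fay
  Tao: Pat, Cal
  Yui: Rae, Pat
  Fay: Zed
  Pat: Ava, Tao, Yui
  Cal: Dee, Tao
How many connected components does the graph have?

Component: {Kim, Quy}
Component: {Rae, Ned, Ava, Dee, Zed, Tao, Yui, Fay, Pat, Cal}

2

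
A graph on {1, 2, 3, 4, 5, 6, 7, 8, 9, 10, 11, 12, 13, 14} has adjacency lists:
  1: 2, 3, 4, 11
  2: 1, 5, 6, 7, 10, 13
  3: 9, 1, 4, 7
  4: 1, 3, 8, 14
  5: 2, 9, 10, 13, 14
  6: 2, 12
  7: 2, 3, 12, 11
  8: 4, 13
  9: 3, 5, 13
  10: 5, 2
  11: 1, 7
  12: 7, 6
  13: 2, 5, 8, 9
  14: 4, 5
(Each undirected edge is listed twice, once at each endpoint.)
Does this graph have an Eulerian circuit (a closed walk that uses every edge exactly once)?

Degrees: 1:4, 2:6, 3:4, 4:4, 5:5, 6:2, 7:4, 8:2, 9:3, 10:2, 11:2, 12:2, 13:4, 14:2
5, 9 have odd degree; an Eulerian circuit needs every degree to be even, so none exists.

No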